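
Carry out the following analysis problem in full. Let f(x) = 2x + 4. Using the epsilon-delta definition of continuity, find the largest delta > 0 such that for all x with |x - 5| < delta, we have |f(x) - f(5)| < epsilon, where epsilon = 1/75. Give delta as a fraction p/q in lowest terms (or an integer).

We compute f(5) = 2*(5) + 4 = 14.
|f(x) - f(5)| = |2x + 4 - (14)| = |2(x - 5)| = 2|x - 5|.
We need 2|x - 5| < 1/75, i.e. |x - 5| < 1/75 / 2 = 1/150.
So any delta <= 1/150 works. Conversely, if delta > 1/150, then x = 5 + 1/150 satisfies |x - 5| = 1/150 < delta but |f(x) - f(5)| = 2 * 1/150 = 1/75, which is not < 1/75; so no larger delta works.
Hence the largest such delta is 1/150.

1/150


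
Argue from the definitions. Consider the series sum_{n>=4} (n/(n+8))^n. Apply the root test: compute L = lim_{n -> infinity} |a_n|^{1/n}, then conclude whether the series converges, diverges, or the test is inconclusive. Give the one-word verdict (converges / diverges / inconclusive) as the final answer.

Let a_n denote the general term. Form |a_n|^(1/n) and simplify:
|a_n|^(1/n) = n/(n + 8)
Take the limit as n -> infinity: L = 1.
Since L = 1, the root test is inconclusive. (In fact a_n = (n/(n+8))^n -> e^(-8) != 0, so the nth-term test shows divergence; but the root test itself gives no conclusion.)

inconclusive


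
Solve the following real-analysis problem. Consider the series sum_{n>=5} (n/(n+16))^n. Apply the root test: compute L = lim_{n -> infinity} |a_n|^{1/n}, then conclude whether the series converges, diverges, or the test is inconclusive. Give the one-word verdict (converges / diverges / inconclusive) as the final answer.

Let a_n denote the general term. Form |a_n|^(1/n) and simplify:
|a_n|^(1/n) = n/(n + 16)
Take the limit as n -> infinity: L = 1.
Since L = 1, the root test is inconclusive. (In fact a_n = (n/(n+16))^n -> e^(-16) != 0, so the nth-term test shows divergence; but the root test itself gives no conclusion.)

inconclusive


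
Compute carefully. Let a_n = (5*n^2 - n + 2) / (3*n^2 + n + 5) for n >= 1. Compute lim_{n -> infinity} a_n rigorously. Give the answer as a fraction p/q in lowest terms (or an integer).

Divide numerator and denominator by n^2, the highest power:
numerator / n^2 = 5 - 1/n + 2/n^2
denominator / n^2 = 3 + 1/n + 5/n^2
As n -> infinity, all terms of the form c/n^k (k >= 1) tend to 0.
So numerator / n^2 -> 5 and denominator / n^2 -> 3.
Therefore lim a_n = 5/3.

5/3


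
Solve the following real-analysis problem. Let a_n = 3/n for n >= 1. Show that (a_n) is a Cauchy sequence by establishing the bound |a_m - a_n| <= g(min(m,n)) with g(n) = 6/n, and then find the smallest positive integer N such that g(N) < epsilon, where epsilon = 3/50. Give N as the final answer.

For any m, n >= 1, by the triangle inequality:
|a_m - a_n| = |3/m - 3/n| <= 3*1/m + 3*1/n <= 6/min(m,n).
So g(n) = 6/n bounds the Cauchy difference. Since g(n) -> 0, (a_n) is Cauchy.
Now solve g(N) < 3/50: 6/N < 3/50 <=> N > 6 / (3/50) = 100.
The smallest integer strictly greater than 100 is N = 101.
Check: g(101) = 6/101 = 6/101 < 3/50; g(100) = 3/50 >= 3/50. So N = 101.

101


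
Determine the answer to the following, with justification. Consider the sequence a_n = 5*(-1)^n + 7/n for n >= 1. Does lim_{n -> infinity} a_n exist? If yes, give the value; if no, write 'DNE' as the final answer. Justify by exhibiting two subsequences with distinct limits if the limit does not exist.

Examine the behaviour of a_n along subsequences.
a_{2k} = 5 + 7/(2k) -> 5. a_{2k+1} = -5 + 7/(2k+1) -> -5.
Since these two subsequential limits are 5 and -5, distinct, the full sequence cannot converge (a convergent sequence has all subsequences tending to the same limit). So lim a_n does not exist.

DNE


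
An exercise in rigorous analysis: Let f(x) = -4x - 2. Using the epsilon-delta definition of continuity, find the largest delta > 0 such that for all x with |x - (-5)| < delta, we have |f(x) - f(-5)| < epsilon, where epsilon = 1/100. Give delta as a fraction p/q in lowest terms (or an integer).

We compute f(-5) = -4*(-5) - 2 = 18.
|f(x) - f(-5)| = |-4x - 2 - (18)| = |-4(x - (-5))| = 4|x - (-5)|.
We need 4|x - (-5)| < 1/100, i.e. |x - (-5)| < 1/100 / 4 = 1/400.
So any delta <= 1/400 works. Conversely, if delta > 1/400, then x = -5 + 1/400 satisfies |x - (-5)| = 1/400 < delta but |f(x) - f(-5)| = 4 * 1/400 = 1/100, which is not < 1/100; so no larger delta works.
Hence the largest such delta is 1/400.

1/400


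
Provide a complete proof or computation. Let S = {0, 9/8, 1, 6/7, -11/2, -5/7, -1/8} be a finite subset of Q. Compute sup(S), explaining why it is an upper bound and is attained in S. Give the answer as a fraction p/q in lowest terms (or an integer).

S is finite, so sup(S) = max(S).
Sorted decreasing:
9/8, 1, 6/7, 0, -1/8, -5/7, -11/2
The extremum is 9/8.
For every x in S, x <= 9/8. And 9/8 is in S, so it is attained.
Therefore sup(S) = 9/8.

9/8


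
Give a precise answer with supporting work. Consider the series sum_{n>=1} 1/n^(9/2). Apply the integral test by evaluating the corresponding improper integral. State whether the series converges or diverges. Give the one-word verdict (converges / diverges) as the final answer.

Let f(x) = x^(-9/2). Then f is positive, continuous, and decreasing on [1, infinity), so the integral test applies.
Compute the improper integral int_{1}^infinity f(x) dx:
  antiderivative F(x) = -2/(7*x^(7/2)).
  As x -> infinity, F(x) -> 0 (since p = 9/2 > 1).
  So int = F(infinity) - F(1) = 0 - (-2/7) = 2/7.
  Finite, so by the integral test, the series converges.

converges


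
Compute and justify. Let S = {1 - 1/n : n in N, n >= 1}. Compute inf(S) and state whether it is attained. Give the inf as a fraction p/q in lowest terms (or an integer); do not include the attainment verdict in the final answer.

Analysis:
- Values: 0, 1/2, 2/3, 3/4, ... strictly increasing.
- Minimum is 0 (n=1); inf = 0 (attained).
- 1 - 1/n -> 1 from below; sup = 1, not attained.
Conclusion: inf(S) = 0, attained in S.

0


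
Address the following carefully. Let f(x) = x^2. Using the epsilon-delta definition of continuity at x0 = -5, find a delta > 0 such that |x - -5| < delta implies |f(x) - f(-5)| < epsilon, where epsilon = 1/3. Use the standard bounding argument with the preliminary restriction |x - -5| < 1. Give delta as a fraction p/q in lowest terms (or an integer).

Factor: |x^2 - (-5)^2| = |x - -5| * |x + -5|.
Impose |x - -5| < 1 first. Then |x + -5| = |(x - -5) + 2*(-5)| <= |x - -5| + 2*|-5| < 1 + 10 = 11.
So |x^2 - (-5)^2| < delta * 11.
We need delta * 11 <= 1/3, i.e. delta <= 1/3/11 = 1/33.
Since 1/33 < 1, this is tighter than 1; take delta = 1/33.
So delta = 1/33 works.

1/33


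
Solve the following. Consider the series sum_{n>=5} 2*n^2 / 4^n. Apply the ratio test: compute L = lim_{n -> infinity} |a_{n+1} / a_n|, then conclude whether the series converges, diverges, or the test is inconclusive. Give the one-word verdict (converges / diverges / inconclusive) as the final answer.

Let a_n denote the general term. Form the ratio a_{n+1}/a_n and simplify:
a_{n+1}/a_n = (n + 1)^2/(4*n^2)
Take the limit as n -> infinity: L = 1/4.
Since L = 1/4 < 1, the ratio test implies the series converges.

converges


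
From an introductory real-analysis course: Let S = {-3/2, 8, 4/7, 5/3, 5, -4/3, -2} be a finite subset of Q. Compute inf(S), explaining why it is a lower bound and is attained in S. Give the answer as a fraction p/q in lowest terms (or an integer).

S is finite, so inf(S) = min(S).
Sorted increasing:
-2, -3/2, -4/3, 4/7, 5/3, 5, 8
The extremum is -2.
For every x in S, x >= -2. And -2 is in S, so it is attained.
Therefore inf(S) = -2.

-2


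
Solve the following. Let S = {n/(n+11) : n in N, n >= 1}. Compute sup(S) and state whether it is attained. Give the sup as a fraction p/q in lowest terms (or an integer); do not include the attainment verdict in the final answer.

Analysis:
- Values: 1/12, 2/13, 3/14, 4/15, ... strictly increasing.
- Minimum is 1/12 (n=1); inf = 1/12 (attained).
- n/(n+11) = 1 - 11/(n+11) -> 1 from below as n -> infinity, and never equals 1.
- So sup = 1 (not attained).
Conclusion: sup(S) = 1, not attained in S.

1


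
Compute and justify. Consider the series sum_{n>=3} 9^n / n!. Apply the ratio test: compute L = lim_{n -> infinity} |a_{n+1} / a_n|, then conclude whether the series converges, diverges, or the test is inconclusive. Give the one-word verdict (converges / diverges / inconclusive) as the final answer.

Let a_n denote the general term. Form the ratio a_{n+1}/a_n and simplify:
a_{n+1}/a_n = 9/(n + 1)
Take the limit as n -> infinity: L = 0.
Since L = 0 < 1, the ratio test implies the series converges.

converges


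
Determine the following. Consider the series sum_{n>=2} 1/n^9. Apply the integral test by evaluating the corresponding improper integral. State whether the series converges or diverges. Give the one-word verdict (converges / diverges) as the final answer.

Let f(x) = x^(-9). Then f is positive, continuous, and decreasing on [2, infinity), so the integral test applies.
Compute the improper integral int_{2}^infinity f(x) dx:
  antiderivative F(x) = -1/(8*x^8).
  As x -> infinity, F(x) -> 0 (since p = 9 > 1).
  So int = F(infinity) - F(2) = 0 - (-1/2048) = 1/2048.
  Finite, so by the integral test, the series converges.

converges


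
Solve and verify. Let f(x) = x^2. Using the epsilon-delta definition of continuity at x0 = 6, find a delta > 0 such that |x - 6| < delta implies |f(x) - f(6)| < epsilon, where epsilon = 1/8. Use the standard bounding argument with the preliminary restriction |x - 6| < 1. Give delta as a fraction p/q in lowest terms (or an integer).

Factor: |x^2 - (6)^2| = |x - 6| * |x + 6|.
Impose |x - 6| < 1 first. Then |x + 6| = |(x - 6) + 2*(6)| <= |x - 6| + 2*|6| < 1 + 12 = 13.
So |x^2 - (6)^2| < delta * 13.
We need delta * 13 <= 1/8, i.e. delta <= 1/8/13 = 1/104.
Since 1/104 < 1, this is tighter than 1; take delta = 1/104.
So delta = 1/104 works.

1/104


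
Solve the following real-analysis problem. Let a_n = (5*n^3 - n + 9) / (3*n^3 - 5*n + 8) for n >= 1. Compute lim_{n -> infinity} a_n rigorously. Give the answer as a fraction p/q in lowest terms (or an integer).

Divide numerator and denominator by n^3, the highest power:
numerator / n^3 = 5 - 1/n^2 + 9/n^3
denominator / n^3 = 3 - 5/n^2 + 8/n^3
As n -> infinity, all terms of the form c/n^k (k >= 1) tend to 0.
So numerator / n^3 -> 5 and denominator / n^3 -> 3.
Therefore lim a_n = 5/3.

5/3


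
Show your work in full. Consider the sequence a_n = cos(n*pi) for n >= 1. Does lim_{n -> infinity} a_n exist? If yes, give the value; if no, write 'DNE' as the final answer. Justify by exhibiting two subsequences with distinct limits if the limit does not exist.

Examine the behaviour of a_n along subsequences.
cos(n*pi) = (-1)^n, so a_n = (-1)^n. a_{2k} = 1 -> 1. a_{2k+1} = -1 -> -1.
Since these two subsequential limits are 1 and -1, distinct, the full sequence cannot converge (a convergent sequence has all subsequences tending to the same limit). So lim a_n does not exist.

DNE


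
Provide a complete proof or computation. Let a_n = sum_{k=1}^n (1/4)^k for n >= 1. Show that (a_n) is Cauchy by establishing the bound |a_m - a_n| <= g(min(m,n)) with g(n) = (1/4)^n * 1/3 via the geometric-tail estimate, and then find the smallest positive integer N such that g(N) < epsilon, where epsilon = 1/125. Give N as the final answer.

For m > n >= 1: |a_m - a_n| = sum_{k=n+1}^m (1/4)^k < sum_{k=n+1}^infinity (1/4)^k = (1/4)^(n+1) / (1 - 1/4) = (1/4)^n * (1/4) * (4/3) = (1/4)^n * 1/3.
So g(n) = (1/4)^n / 3. Since g(n) -> 0, (a_n) is Cauchy.
Now solve g(N) < 1/125: (1/4)^N / 3 < 1/125 <=> 4^N > 1 / (3 * 1/125) = 125/3.
Check powers of 4: 4^2 = 16 <= 125/3, 4^3 = 64 > 125/3.
So the smallest such N is 3. Check: g(3) = 1/(3 * 64) = 1/192 < 1/125.

3


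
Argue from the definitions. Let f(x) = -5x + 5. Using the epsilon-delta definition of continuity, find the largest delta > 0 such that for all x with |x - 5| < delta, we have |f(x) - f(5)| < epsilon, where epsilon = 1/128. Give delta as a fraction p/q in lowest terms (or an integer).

We compute f(5) = -5*(5) + 5 = -20.
|f(x) - f(5)| = |-5x + 5 - (-20)| = |-5(x - 5)| = 5|x - 5|.
We need 5|x - 5| < 1/128, i.e. |x - 5| < 1/128 / 5 = 1/640.
So any delta <= 1/640 works. Conversely, if delta > 1/640, then x = 5 + 1/640 satisfies |x - 5| = 1/640 < delta but |f(x) - f(5)| = 5 * 1/640 = 1/128, which is not < 1/128; so no larger delta works.
Hence the largest such delta is 1/640.

1/640


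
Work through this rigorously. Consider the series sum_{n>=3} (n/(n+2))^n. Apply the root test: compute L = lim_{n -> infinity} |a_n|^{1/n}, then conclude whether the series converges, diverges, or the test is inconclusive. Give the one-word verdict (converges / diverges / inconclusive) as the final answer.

Let a_n denote the general term. Form |a_n|^(1/n) and simplify:
|a_n|^(1/n) = n/(n + 2)
Take the limit as n -> infinity: L = 1.
Since L = 1, the root test is inconclusive. (In fact a_n = (n/(n+2))^n -> e^(-2) != 0, so the nth-term test shows divergence; but the root test itself gives no conclusion.)

inconclusive


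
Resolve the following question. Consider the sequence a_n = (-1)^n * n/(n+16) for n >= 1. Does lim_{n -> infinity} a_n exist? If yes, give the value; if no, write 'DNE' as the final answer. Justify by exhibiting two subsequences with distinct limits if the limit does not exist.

Examine the behaviour of a_n along subsequences.
a_{2k} = 2k/(2k+16) -> 1. a_{2k+1} = -(2k+1)/(2k+17) -> -1.
Since these two subsequential limits are 1 and -1, distinct, the full sequence cannot converge (a convergent sequence has all subsequences tending to the same limit). So lim a_n does not exist.

DNE


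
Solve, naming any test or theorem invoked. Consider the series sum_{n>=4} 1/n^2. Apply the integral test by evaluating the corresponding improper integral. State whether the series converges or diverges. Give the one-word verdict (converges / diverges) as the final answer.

Let f(x) = x^(-2). Then f is positive, continuous, and decreasing on [4, infinity), so the integral test applies.
Compute the improper integral int_{4}^infinity f(x) dx:
  antiderivative F(x) = -1/x.
  As x -> infinity, F(x) -> 0 (since p = 2 > 1).
  So int = F(infinity) - F(4) = 0 - (-1/4) = 1/4.
  Finite, so by the integral test, the series converges.

converges


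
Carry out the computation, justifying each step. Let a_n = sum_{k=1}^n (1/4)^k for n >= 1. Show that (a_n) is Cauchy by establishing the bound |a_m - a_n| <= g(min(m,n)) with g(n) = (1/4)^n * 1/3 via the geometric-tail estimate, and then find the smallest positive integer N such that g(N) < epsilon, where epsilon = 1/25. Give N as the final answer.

For m > n >= 1: |a_m - a_n| = sum_{k=n+1}^m (1/4)^k < sum_{k=n+1}^infinity (1/4)^k = (1/4)^(n+1) / (1 - 1/4) = (1/4)^n * (1/4) * (4/3) = (1/4)^n * 1/3.
So g(n) = (1/4)^n / 3. Since g(n) -> 0, (a_n) is Cauchy.
Now solve g(N) < 1/25: (1/4)^N / 3 < 1/25 <=> 4^N > 1 / (3 * 1/25) = 25/3.
Check powers of 4: 4^1 = 4 <= 25/3, 4^2 = 16 > 25/3.
So the smallest such N is 2. Check: g(2) = 1/(3 * 16) = 1/48 < 1/25.

2


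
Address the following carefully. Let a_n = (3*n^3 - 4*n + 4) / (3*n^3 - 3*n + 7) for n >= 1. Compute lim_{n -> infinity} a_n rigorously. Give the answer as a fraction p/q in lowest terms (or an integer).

Divide numerator and denominator by n^3, the highest power:
numerator / n^3 = 3 - 4/n^2 + 4/n^3
denominator / n^3 = 3 - 3/n^2 + 7/n^3
As n -> infinity, all terms of the form c/n^k (k >= 1) tend to 0.
So numerator / n^3 -> 3 and denominator / n^3 -> 3.
Therefore lim a_n = 1.

1


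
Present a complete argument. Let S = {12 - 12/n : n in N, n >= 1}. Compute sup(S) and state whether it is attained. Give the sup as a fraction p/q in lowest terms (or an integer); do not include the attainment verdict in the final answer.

Analysis:
- Values: 0, 6, 8, 9, ... strictly increasing.
- Minimum is 0 (n=1); inf = 0 (attained).
- 12 - 12/n -> 12 from below; sup = 12, not attained.
Conclusion: sup(S) = 12, not attained in S.

12


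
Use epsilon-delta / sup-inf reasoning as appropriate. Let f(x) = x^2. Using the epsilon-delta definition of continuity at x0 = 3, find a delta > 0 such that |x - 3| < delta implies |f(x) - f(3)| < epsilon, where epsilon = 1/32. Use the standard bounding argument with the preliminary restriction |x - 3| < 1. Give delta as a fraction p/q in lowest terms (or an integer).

Factor: |x^2 - (3)^2| = |x - 3| * |x + 3|.
Impose |x - 3| < 1 first. Then |x + 3| = |(x - 3) + 2*(3)| <= |x - 3| + 2*|3| < 1 + 6 = 7.
So |x^2 - (3)^2| < delta * 7.
We need delta * 7 <= 1/32, i.e. delta <= 1/32/7 = 1/224.
Since 1/224 < 1, this is tighter than 1; take delta = 1/224.
So delta = 1/224 works.

1/224


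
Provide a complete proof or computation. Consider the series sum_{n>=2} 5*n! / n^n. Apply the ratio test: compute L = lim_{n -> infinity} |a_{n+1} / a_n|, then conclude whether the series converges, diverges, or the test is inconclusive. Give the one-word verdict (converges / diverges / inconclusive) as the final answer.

Let a_n denote the general term. Form the ratio a_{n+1}/a_n and simplify:
a_{n+1}/a_n = (n/(n + 1))^n
Take the limit as n -> infinity: L = exp(-1).
Since L = exp(-1) < 1, the ratio test implies the series converges.

converges


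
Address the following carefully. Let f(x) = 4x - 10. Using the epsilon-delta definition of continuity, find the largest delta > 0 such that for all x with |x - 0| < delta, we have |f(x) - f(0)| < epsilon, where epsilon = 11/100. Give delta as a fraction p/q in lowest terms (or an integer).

We compute f(0) = 4*(0) - 10 = -10.
|f(x) - f(0)| = |4x - 10 - (-10)| = |4(x - 0)| = 4|x - 0|.
We need 4|x - 0| < 11/100, i.e. |x - 0| < 11/100 / 4 = 11/400.
So any delta <= 11/400 works. Conversely, if delta > 11/400, then x = 0 + 11/400 satisfies |x - 0| = 11/400 < delta but |f(x) - f(0)| = 4 * 11/400 = 11/100, which is not < 11/100; so no larger delta works.
Hence the largest such delta is 11/400.

11/400


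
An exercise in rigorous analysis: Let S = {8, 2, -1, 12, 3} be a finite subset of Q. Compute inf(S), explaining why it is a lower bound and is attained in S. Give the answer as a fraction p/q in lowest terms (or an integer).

S is finite, so inf(S) = min(S).
Sorted increasing:
-1, 2, 3, 8, 12
The extremum is -1.
For every x in S, x >= -1. And -1 is in S, so it is attained.
Therefore inf(S) = -1.

-1


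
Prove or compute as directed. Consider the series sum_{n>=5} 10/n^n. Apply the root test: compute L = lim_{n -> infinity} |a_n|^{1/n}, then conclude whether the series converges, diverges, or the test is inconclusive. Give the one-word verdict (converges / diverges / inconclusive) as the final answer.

Let a_n denote the general term. Form |a_n|^(1/n) and simplify:
|a_n|^(1/n) = 10^(1/n)/n
Take the limit as n -> infinity: L = 0.
Since L = 0 < 1, the root test implies convergence.

converges


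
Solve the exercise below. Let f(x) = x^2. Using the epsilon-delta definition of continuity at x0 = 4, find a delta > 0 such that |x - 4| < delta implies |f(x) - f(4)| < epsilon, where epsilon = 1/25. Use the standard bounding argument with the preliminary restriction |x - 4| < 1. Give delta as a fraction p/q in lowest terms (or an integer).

Factor: |x^2 - (4)^2| = |x - 4| * |x + 4|.
Impose |x - 4| < 1 first. Then |x + 4| = |(x - 4) + 2*(4)| <= |x - 4| + 2*|4| < 1 + 8 = 9.
So |x^2 - (4)^2| < delta * 9.
We need delta * 9 <= 1/25, i.e. delta <= 1/25/9 = 1/225.
Since 1/225 < 1, this is tighter than 1; take delta = 1/225.
So delta = 1/225 works.

1/225


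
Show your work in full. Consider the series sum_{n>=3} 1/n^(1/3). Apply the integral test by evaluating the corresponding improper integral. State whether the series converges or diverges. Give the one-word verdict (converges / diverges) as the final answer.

Let f(x) = x^(-1/3). Then f is positive, continuous, and decreasing on [3, infinity), so the integral test applies.
Compute the improper integral int_{3}^infinity f(x) dx:
  antiderivative F(x) = 3*x^(2/3)/2.
  As x -> infinity, F(x) -> infinity (since p = 1/3 < 1).
  So the integral diverges. By the integral test, the series diverges.

diverges


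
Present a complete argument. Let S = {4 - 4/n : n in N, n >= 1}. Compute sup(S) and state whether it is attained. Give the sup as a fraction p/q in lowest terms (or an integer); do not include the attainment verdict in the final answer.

Analysis:
- Values: 0, 2, 8/3, 3, ... strictly increasing.
- Minimum is 0 (n=1); inf = 0 (attained).
- 4 - 4/n -> 4 from below; sup = 4, not attained.
Conclusion: sup(S) = 4, not attained in S.

4


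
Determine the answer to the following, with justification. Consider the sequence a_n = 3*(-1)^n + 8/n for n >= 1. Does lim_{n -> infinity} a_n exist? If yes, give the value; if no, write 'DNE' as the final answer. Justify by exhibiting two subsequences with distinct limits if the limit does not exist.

Examine the behaviour of a_n along subsequences.
a_{2k} = 3 + 8/(2k) -> 3. a_{2k+1} = -3 + 8/(2k+1) -> -3.
Since these two subsequential limits are 3 and -3, distinct, the full sequence cannot converge (a convergent sequence has all subsequences tending to the same limit). So lim a_n does not exist.

DNE


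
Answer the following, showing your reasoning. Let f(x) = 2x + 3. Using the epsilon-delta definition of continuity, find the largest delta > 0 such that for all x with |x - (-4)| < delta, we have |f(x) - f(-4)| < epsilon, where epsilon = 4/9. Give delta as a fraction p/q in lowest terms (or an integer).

We compute f(-4) = 2*(-4) + 3 = -5.
|f(x) - f(-4)| = |2x + 3 - (-5)| = |2(x - (-4))| = 2|x - (-4)|.
We need 2|x - (-4)| < 4/9, i.e. |x - (-4)| < 4/9 / 2 = 2/9.
So any delta <= 2/9 works. Conversely, if delta > 2/9, then x = -4 + 2/9 satisfies |x - (-4)| = 2/9 < delta but |f(x) - f(-4)| = 2 * 2/9 = 4/9, which is not < 4/9; so no larger delta works.
Hence the largest such delta is 2/9.

2/9


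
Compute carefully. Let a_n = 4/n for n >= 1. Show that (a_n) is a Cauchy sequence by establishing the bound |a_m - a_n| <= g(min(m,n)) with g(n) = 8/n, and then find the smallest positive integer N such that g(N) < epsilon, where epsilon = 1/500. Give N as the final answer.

For any m, n >= 1, by the triangle inequality:
|a_m - a_n| = |4/m - 4/n| <= 4*1/m + 4*1/n <= 8/min(m,n).
So g(n) = 8/n bounds the Cauchy difference. Since g(n) -> 0, (a_n) is Cauchy.
Now solve g(N) < 1/500: 8/N < 1/500 <=> N > 8 / (1/500) = 4000.
The smallest integer strictly greater than 4000 is N = 4001.
Check: g(4001) = 8/4001 = 8/4001 < 1/500; g(4000) = 1/500 >= 1/500. So N = 4001.

4001


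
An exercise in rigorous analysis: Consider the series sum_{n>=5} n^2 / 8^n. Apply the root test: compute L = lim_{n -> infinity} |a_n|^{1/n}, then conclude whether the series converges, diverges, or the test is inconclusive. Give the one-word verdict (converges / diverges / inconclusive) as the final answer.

Let a_n denote the general term. Form |a_n|^(1/n) and simplify:
|a_n|^(1/n) = n^(2/n)/8
Take the limit as n -> infinity: L = 1/8.
Since L = 1/8 < 1, the root test implies convergence.

converges


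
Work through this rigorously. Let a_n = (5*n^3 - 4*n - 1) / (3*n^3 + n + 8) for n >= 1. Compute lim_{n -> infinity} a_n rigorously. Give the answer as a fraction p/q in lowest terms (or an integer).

Divide numerator and denominator by n^3, the highest power:
numerator / n^3 = 5 - 4/n^2 - 1/n^3
denominator / n^3 = 3 + n^(-2) + 8/n^3
As n -> infinity, all terms of the form c/n^k (k >= 1) tend to 0.
So numerator / n^3 -> 5 and denominator / n^3 -> 3.
Therefore lim a_n = 5/3.

5/3


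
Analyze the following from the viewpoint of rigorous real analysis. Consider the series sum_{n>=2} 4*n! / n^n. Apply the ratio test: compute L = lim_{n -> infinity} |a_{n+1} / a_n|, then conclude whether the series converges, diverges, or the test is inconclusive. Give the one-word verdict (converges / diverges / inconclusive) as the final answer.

Let a_n denote the general term. Form the ratio a_{n+1}/a_n and simplify:
a_{n+1}/a_n = (n/(n + 1))^n
Take the limit as n -> infinity: L = exp(-1).
Since L = exp(-1) < 1, the ratio test implies the series converges.

converges


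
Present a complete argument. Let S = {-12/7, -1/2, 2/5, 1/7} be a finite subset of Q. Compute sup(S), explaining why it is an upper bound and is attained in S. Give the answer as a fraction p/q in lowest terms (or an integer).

S is finite, so sup(S) = max(S).
Sorted decreasing:
2/5, 1/7, -1/2, -12/7
The extremum is 2/5.
For every x in S, x <= 2/5. And 2/5 is in S, so it is attained.
Therefore sup(S) = 2/5.

2/5


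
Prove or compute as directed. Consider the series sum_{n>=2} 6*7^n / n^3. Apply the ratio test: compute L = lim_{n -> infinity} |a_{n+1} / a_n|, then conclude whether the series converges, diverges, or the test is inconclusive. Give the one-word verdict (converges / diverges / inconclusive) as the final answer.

Let a_n denote the general term. Form the ratio a_{n+1}/a_n and simplify:
a_{n+1}/a_n = 7*n^3/(n + 1)^3
Take the limit as n -> infinity: L = 7.
Since L = 7 > 1 (or L = infinity), the ratio test implies the series diverges.

diverges


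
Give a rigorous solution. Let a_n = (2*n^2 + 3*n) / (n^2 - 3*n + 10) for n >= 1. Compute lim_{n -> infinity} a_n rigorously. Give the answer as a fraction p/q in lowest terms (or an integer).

Divide numerator and denominator by n^2, the highest power:
numerator / n^2 = 2 + 3/n
denominator / n^2 = 1 - 3/n + 10/n^2
As n -> infinity, all terms of the form c/n^k (k >= 1) tend to 0.
So numerator / n^2 -> 2 and denominator / n^2 -> 1.
Therefore lim a_n = 2.

2


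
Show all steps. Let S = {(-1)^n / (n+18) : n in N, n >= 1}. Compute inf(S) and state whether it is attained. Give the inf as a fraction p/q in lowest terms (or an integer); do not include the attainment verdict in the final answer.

Analysis:
- Values: -1/19, 1/20, -1/21, 1/22, -1/23, ...
- Positive terms (even n): 1/(2+18), 1/(4+18), ... decreasing -> max = 1/20 (n=2).
- Negative terms (odd n): -1/(1+18), -1/(3+18), ... increasing -> min = -1/19 (n=1).
- So sup = 1/20 (attained at n=2); inf = -1/19 (attained at n=1).
Conclusion: inf(S) = -1/19, attained in S.

-1/19


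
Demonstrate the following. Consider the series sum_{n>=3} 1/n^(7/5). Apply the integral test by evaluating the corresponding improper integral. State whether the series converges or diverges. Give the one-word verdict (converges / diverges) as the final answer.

Let f(x) = x^(-7/5). Then f is positive, continuous, and decreasing on [3, infinity), so the integral test applies.
Compute the improper integral int_{3}^infinity f(x) dx:
  antiderivative F(x) = -5/(2*x^(2/5)).
  As x -> infinity, F(x) -> 0 (since p = 7/5 > 1).
  So int = F(infinity) - F(3) = 0 - (-5*3^(3/5)/6) = 5*3^(3/5)/6.
  Finite, so by the integral test, the series converges.

converges


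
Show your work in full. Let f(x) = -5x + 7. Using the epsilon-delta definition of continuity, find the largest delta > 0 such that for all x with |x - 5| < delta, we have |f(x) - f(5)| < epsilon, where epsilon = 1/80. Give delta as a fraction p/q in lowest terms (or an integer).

We compute f(5) = -5*(5) + 7 = -18.
|f(x) - f(5)| = |-5x + 7 - (-18)| = |-5(x - 5)| = 5|x - 5|.
We need 5|x - 5| < 1/80, i.e. |x - 5| < 1/80 / 5 = 1/400.
So any delta <= 1/400 works. Conversely, if delta > 1/400, then x = 5 + 1/400 satisfies |x - 5| = 1/400 < delta but |f(x) - f(5)| = 5 * 1/400 = 1/80, which is not < 1/80; so no larger delta works.
Hence the largest such delta is 1/400.

1/400


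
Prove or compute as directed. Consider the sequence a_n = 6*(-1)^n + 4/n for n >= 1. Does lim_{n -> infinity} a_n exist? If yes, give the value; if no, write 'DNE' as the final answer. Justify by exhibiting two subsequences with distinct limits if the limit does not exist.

Examine the behaviour of a_n along subsequences.
a_{2k} = 6 + 4/(2k) -> 6. a_{2k+1} = -6 + 4/(2k+1) -> -6.
Since these two subsequential limits are 6 and -6, distinct, the full sequence cannot converge (a convergent sequence has all subsequences tending to the same limit). So lim a_n does not exist.

DNE


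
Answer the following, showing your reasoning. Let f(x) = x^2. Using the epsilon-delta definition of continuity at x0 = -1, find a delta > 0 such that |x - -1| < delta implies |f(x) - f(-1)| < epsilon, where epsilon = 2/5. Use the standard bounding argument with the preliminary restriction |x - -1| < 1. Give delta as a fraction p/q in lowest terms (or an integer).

Factor: |x^2 - (-1)^2| = |x - -1| * |x + -1|.
Impose |x - -1| < 1 first. Then |x + -1| = |(x - -1) + 2*(-1)| <= |x - -1| + 2*|-1| < 1 + 2 = 3.
So |x^2 - (-1)^2| < delta * 3.
We need delta * 3 <= 2/5, i.e. delta <= 2/5/3 = 2/15.
Since 2/15 < 1, this is tighter than 1; take delta = 2/15.
So delta = 2/15 works.

2/15


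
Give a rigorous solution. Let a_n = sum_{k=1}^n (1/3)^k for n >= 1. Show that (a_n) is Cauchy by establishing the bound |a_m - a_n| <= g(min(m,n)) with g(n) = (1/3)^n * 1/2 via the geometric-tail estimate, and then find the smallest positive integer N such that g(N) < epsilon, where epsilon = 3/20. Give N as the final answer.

For m > n >= 1: |a_m - a_n| = sum_{k=n+1}^m (1/3)^k < sum_{k=n+1}^infinity (1/3)^k = (1/3)^(n+1) / (1 - 1/3) = (1/3)^n * (1/3) * (3/2) = (1/3)^n * 1/2.
So g(n) = (1/3)^n / 2. Since g(n) -> 0, (a_n) is Cauchy.
Now solve g(N) < 3/20: (1/3)^N / 2 < 3/20 <=> 3^N > 1 / (2 * 3/20) = 10/3.
Check powers of 3: 3^1 = 3 <= 10/3, 3^2 = 9 > 10/3.
So the smallest such N is 2. Check: g(2) = 1/(2 * 9) = 1/18 < 3/20.

2


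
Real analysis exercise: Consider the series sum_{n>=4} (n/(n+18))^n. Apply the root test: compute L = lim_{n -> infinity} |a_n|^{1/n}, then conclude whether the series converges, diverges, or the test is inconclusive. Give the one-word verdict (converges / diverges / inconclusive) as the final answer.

Let a_n denote the general term. Form |a_n|^(1/n) and simplify:
|a_n|^(1/n) = n/(n + 18)
Take the limit as n -> infinity: L = 1.
Since L = 1, the root test is inconclusive. (In fact a_n = (n/(n+18))^n -> e^(-18) != 0, so the nth-term test shows divergence; but the root test itself gives no conclusion.)

inconclusive


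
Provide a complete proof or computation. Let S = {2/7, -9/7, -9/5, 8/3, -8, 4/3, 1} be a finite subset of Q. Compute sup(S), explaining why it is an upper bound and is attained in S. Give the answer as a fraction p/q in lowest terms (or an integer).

S is finite, so sup(S) = max(S).
Sorted decreasing:
8/3, 4/3, 1, 2/7, -9/7, -9/5, -8
The extremum is 8/3.
For every x in S, x <= 8/3. And 8/3 is in S, so it is attained.
Therefore sup(S) = 8/3.

8/3


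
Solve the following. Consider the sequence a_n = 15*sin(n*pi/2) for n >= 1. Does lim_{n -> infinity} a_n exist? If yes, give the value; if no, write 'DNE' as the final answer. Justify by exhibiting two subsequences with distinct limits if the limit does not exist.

Examine the behaviour of a_n along subsequences.
a_{4k+1} = 15*sin(pi/2 + 2k*pi) = 15 -> 15. a_{4k+3} = 15*sin(3pi/2 + 2k*pi) = -15 -> -15.
Since these two subsequential limits are 15 and -15, distinct, the full sequence cannot converge (a convergent sequence has all subsequences tending to the same limit). So lim a_n does not exist.

DNE


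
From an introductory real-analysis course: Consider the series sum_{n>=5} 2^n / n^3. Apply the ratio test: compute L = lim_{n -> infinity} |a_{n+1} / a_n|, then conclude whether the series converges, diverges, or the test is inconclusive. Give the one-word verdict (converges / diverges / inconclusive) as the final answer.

Let a_n denote the general term. Form the ratio a_{n+1}/a_n and simplify:
a_{n+1}/a_n = 2*n^3/(n + 1)^3
Take the limit as n -> infinity: L = 2.
Since L = 2 > 1 (or L = infinity), the ratio test implies the series diverges.

diverges


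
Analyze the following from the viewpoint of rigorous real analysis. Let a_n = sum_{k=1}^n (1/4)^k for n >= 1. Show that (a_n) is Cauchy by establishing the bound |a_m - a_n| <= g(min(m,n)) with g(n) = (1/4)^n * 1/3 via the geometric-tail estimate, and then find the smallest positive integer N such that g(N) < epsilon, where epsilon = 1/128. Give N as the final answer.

For m > n >= 1: |a_m - a_n| = sum_{k=n+1}^m (1/4)^k < sum_{k=n+1}^infinity (1/4)^k = (1/4)^(n+1) / (1 - 1/4) = (1/4)^n * (1/4) * (4/3) = (1/4)^n * 1/3.
So g(n) = (1/4)^n / 3. Since g(n) -> 0, (a_n) is Cauchy.
Now solve g(N) < 1/128: (1/4)^N / 3 < 1/128 <=> 4^N > 1 / (3 * 1/128) = 128/3.
Check powers of 4: 4^2 = 16 <= 128/3, 4^3 = 64 > 128/3.
So the smallest such N is 3. Check: g(3) = 1/(3 * 64) = 1/192 < 1/128.

3


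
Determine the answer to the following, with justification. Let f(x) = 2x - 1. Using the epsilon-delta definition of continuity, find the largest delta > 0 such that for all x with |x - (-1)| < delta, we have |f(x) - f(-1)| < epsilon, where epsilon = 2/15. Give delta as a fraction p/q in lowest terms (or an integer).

We compute f(-1) = 2*(-1) - 1 = -3.
|f(x) - f(-1)| = |2x - 1 - (-3)| = |2(x - (-1))| = 2|x - (-1)|.
We need 2|x - (-1)| < 2/15, i.e. |x - (-1)| < 2/15 / 2 = 1/15.
So any delta <= 1/15 works. Conversely, if delta > 1/15, then x = -1 + 1/15 satisfies |x - (-1)| = 1/15 < delta but |f(x) - f(-1)| = 2 * 1/15 = 2/15, which is not < 2/15; so no larger delta works.
Hence the largest such delta is 1/15.

1/15


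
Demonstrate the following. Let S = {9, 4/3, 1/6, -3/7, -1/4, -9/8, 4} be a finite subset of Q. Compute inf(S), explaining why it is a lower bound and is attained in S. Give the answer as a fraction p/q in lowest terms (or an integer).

S is finite, so inf(S) = min(S).
Sorted increasing:
-9/8, -3/7, -1/4, 1/6, 4/3, 4, 9
The extremum is -9/8.
For every x in S, x >= -9/8. And -9/8 is in S, so it is attained.
Therefore inf(S) = -9/8.

-9/8


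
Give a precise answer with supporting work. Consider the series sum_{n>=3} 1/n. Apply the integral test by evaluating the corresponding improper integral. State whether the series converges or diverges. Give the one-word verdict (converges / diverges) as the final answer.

Let f(x) = 1/x. Then f is positive, continuous, and decreasing on [3, infinity), so the integral test applies.
Compute the improper integral int_{3}^infinity f(x) dx:
  antiderivative F(x) = log(x).
  As x -> infinity, log(x) -> infinity.
  So int = infinity - log(3) = infinity. By the integral test, the series diverges.

diverges


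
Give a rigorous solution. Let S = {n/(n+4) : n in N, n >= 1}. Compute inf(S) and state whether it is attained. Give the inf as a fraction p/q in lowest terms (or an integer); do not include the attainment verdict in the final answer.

Analysis:
- Values: 1/5, 1/3, 3/7, 1/2, ... strictly increasing.
- Minimum is 1/5 (n=1); inf = 1/5 (attained).
- n/(n+4) = 1 - 4/(n+4) -> 1 from below as n -> infinity, and never equals 1.
- So sup = 1 (not attained).
Conclusion: inf(S) = 1/5, attained in S.

1/5


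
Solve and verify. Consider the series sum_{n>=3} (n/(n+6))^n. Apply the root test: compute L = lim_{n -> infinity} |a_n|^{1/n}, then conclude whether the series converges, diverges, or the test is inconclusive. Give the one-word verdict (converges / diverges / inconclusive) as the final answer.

Let a_n denote the general term. Form |a_n|^(1/n) and simplify:
|a_n|^(1/n) = n/(n + 6)
Take the limit as n -> infinity: L = 1.
Since L = 1, the root test is inconclusive. (In fact a_n = (n/(n+6))^n -> e^(-6) != 0, so the nth-term test shows divergence; but the root test itself gives no conclusion.)

inconclusive


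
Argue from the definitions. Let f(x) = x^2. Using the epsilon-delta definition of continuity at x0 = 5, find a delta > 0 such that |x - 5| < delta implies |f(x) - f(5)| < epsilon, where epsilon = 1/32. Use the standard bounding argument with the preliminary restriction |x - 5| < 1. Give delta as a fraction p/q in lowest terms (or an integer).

Factor: |x^2 - (5)^2| = |x - 5| * |x + 5|.
Impose |x - 5| < 1 first. Then |x + 5| = |(x - 5) + 2*(5)| <= |x - 5| + 2*|5| < 1 + 10 = 11.
So |x^2 - (5)^2| < delta * 11.
We need delta * 11 <= 1/32, i.e. delta <= 1/32/11 = 1/352.
Since 1/352 < 1, this is tighter than 1; take delta = 1/352.
So delta = 1/352 works.

1/352


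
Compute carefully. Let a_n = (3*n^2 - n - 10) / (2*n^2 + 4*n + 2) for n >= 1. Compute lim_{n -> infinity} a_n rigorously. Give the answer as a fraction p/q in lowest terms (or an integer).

Divide numerator and denominator by n^2, the highest power:
numerator / n^2 = 3 - 1/n - 10/n^2
denominator / n^2 = 2 + 4/n + 2/n^2
As n -> infinity, all terms of the form c/n^k (k >= 1) tend to 0.
So numerator / n^2 -> 3 and denominator / n^2 -> 2.
Therefore lim a_n = 3/2.

3/2


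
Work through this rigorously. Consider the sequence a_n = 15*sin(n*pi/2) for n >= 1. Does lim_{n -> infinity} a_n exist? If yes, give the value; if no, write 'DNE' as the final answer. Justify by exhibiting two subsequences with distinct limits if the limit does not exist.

Examine the behaviour of a_n along subsequences.
a_{4k+1} = 15*sin(pi/2 + 2k*pi) = 15 -> 15. a_{4k+3} = 15*sin(3pi/2 + 2k*pi) = -15 -> -15.
Since these two subsequential limits are 15 and -15, distinct, the full sequence cannot converge (a convergent sequence has all subsequences tending to the same limit). So lim a_n does not exist.

DNE


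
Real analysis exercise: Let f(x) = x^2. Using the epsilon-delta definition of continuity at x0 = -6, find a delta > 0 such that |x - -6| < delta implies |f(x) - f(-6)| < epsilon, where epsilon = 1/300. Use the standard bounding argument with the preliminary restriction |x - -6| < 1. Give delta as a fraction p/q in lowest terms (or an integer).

Factor: |x^2 - (-6)^2| = |x - -6| * |x + -6|.
Impose |x - -6| < 1 first. Then |x + -6| = |(x - -6) + 2*(-6)| <= |x - -6| + 2*|-6| < 1 + 12 = 13.
So |x^2 - (-6)^2| < delta * 13.
We need delta * 13 <= 1/300, i.e. delta <= 1/300/13 = 1/3900.
Since 1/3900 < 1, this is tighter than 1; take delta = 1/3900.
So delta = 1/3900 works.

1/3900


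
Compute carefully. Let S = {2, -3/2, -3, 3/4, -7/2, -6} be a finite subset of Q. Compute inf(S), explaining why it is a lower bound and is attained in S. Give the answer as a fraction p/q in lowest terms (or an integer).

S is finite, so inf(S) = min(S).
Sorted increasing:
-6, -7/2, -3, -3/2, 3/4, 2
The extremum is -6.
For every x in S, x >= -6. And -6 is in S, so it is attained.
Therefore inf(S) = -6.

-6


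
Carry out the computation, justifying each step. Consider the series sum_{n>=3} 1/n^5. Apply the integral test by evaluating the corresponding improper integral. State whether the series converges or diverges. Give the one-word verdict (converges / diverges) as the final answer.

Let f(x) = x^(-5). Then f is positive, continuous, and decreasing on [3, infinity), so the integral test applies.
Compute the improper integral int_{3}^infinity f(x) dx:
  antiderivative F(x) = -1/(4*x^4).
  As x -> infinity, F(x) -> 0 (since p = 5 > 1).
  So int = F(infinity) - F(3) = 0 - (-1/324) = 1/324.
  Finite, so by the integral test, the series converges.

converges


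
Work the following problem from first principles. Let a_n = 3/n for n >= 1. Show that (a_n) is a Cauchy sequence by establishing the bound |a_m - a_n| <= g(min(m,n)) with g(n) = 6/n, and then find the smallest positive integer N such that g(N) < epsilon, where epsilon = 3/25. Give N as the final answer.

For any m, n >= 1, by the triangle inequality:
|a_m - a_n| = |3/m - 3/n| <= 3*1/m + 3*1/n <= 6/min(m,n).
So g(n) = 6/n bounds the Cauchy difference. Since g(n) -> 0, (a_n) is Cauchy.
Now solve g(N) < 3/25: 6/N < 3/25 <=> N > 6 / (3/25) = 50.
The smallest integer strictly greater than 50 is N = 51.
Check: g(51) = 6/51 = 2/17 < 3/25; g(50) = 3/25 >= 3/25. So N = 51.

51


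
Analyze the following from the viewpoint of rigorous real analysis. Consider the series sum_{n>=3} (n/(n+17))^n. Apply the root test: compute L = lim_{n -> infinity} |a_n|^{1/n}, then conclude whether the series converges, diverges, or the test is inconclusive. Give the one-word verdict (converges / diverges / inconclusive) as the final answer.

Let a_n denote the general term. Form |a_n|^(1/n) and simplify:
|a_n|^(1/n) = n/(n + 17)
Take the limit as n -> infinity: L = 1.
Since L = 1, the root test is inconclusive. (In fact a_n = (n/(n+17))^n -> e^(-17) != 0, so the nth-term test shows divergence; but the root test itself gives no conclusion.)

inconclusive
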